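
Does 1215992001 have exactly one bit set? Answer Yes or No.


0b1001000011110101001000011000001. Multiple bits set => No

No


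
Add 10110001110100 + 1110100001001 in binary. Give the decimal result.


10110001110100 + 1110100001001 = 100100101111101 = 18813

18813


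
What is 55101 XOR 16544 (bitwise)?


0b1101011100111101 ^ 0b100000010100000 = 0b1001011110011101 = 38813

38813


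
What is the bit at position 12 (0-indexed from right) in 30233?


0b111011000011001, position 12 = 1

1


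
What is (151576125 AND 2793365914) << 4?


Step 1: 151576125 & 2793365914 = 540696
Step 2: 540696 << 4 = 8651136

8651136


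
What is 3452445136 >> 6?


0b11001101110010000010000111010000 >> 6 = 0b11001101110010000010000111 = 53944455

53944455


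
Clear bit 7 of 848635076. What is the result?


848635076 & ~(1 << 7) = 848634948

848634948


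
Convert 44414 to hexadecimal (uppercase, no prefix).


44414 = AD7E hex

AD7E


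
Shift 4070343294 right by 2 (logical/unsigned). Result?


0b11110010100111001000001001111110 >> 2 = 0b111100101001110010000010011111 = 1017585823

1017585823


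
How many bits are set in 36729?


0b1000111101111001 has 10 set bits

10


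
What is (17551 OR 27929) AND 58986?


Step 1: 17551 | 27929 = 28063
Step 2: 28063 & 58986 = 25610

25610


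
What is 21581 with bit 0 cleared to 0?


21581 & ~(1 << 0) = 21580

21580


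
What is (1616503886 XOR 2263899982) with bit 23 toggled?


Step 1: 1616503886 ^ 2263899982 = 3869883136
Step 2: 3869883136 ^ (1 << 23) = 3869883136 ^ 8388608 = 3861494528

3861494528


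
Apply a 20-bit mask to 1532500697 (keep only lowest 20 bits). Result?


1532500697 & 1048575 = 531161

531161


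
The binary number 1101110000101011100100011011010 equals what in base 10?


1101110000101011100100011011010 in decimal = 1846921434

1846921434


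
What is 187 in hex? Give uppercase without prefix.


187 = BB hex

BB


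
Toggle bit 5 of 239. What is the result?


239 ^ (1 << 5) = 239 ^ 32 = 207

207


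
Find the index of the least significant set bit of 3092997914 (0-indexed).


0b10111000010110110110011100011010. Lowest set bit at position 1

1


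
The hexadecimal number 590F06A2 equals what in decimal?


590F06A2 hex = 1494156962 decimal

1494156962


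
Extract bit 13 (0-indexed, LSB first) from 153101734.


0b1001001000000010010110100110, position 13 = 1

1


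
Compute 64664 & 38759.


0b1111110010011000 & 0b1001011101100111 = 0b1001010000000000 = 37888

37888


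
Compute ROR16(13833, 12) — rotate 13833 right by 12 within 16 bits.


Rotate 0b11011000001001 right by 12 (16-bit) = 0b110000010010011 = 24723

24723


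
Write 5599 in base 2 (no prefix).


5599 = 1010111011111 in binary

1010111011111


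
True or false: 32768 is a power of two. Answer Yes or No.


0b1000000000000000. Only one bit set => Yes

Yes


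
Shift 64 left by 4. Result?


0b1000000 << 4 = 0b10000000000 = 1024

1024


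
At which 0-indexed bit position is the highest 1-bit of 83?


0b1010011. Highest set bit at position 6

6


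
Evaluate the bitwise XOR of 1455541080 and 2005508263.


0b1010110110000011100101101011000 ^ 0b1110111100010011010000010100111 = 0b100001010010000110101111111111 = 558394367

558394367


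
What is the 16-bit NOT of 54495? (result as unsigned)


~0b1101010011011111 = 0b10101100100000 = 11040 (16-bit unsigned)

11040


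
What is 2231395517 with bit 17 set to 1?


2231395517 | (1 << 17) = 2231395517 | 131072 = 2231526589

2231526589


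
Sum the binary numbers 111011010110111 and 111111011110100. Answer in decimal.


111011010110111 + 111111011110100 = 1111010110101011 = 62891

62891


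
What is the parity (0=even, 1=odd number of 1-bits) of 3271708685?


0b11000011000000100101000000001101 has 10 ones => parity 0

0


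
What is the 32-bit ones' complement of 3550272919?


3550272919 ^ 4294967295 = 744694376

744694376


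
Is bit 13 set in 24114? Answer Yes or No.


0b101111000110010, bit 13 = 0. No

No


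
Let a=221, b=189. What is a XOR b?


221 ^ 189 = 96

96


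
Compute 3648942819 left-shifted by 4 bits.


0b11011001011111100111001011100011 << 4 = 0b110110010111111001110010111000110000 = 58383085104

58383085104


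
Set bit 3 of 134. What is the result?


134 | (1 << 3) = 134 | 8 = 142

142


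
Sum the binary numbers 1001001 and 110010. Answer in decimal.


1001001 + 110010 = 1111011 = 123

123


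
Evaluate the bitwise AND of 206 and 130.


0b11001110 & 0b10000010 = 0b10000010 = 130

130


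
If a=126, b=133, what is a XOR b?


126 ^ 133 = 251

251


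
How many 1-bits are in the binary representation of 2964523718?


0b10110000101100110000101011000110 has 14 set bits

14


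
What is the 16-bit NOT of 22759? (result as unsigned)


~0b101100011100111 = 0b1010011100011000 = 42776 (16-bit unsigned)

42776


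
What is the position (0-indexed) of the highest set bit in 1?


0b1. Highest set bit at position 0

0


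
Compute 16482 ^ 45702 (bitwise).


0b100000001100010 ^ 0b1011001010000110 = 0b1111001011100100 = 62180

62180


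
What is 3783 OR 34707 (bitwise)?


0b111011000111 | 0b1000011110010011 = 0b1000111111010111 = 36823

36823


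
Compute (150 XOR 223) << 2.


Step 1: 150 ^ 223 = 73
Step 2: 73 << 2 = 292

292


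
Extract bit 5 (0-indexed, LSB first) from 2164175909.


0b10000000111111101011010000100101, position 5 = 1

1


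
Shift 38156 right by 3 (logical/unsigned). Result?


0b1001010100001100 >> 3 = 0b1001010100001 = 4769

4769


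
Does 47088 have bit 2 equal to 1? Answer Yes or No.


0b1011011111110000, bit 2 = 0. No

No


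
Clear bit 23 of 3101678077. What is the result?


3101678077 & ~(1 << 23) = 3093289469

3093289469


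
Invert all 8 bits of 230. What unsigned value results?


230 ^ 255 = 25

25


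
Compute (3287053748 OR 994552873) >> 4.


Step 1: 3287053748 | 994552873 = 4226809277
Step 2: 4226809277 >> 4 = 264175579

264175579


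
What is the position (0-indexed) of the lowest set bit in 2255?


0b100011001111. Lowest set bit at position 0

0


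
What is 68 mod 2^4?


68 & 15 = 4

4


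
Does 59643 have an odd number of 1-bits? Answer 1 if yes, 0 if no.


0b1110100011111011 has 11 ones => parity 1

1


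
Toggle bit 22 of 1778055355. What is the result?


1778055355 ^ (1 << 22) = 1778055355 ^ 4194304 = 1773861051

1773861051


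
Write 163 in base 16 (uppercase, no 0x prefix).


163 = A3 hex

A3


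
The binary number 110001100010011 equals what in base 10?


110001100010011 in decimal = 25363

25363


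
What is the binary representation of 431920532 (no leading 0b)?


431920532 = 11001101111101001010110010100 in binary

11001101111101001010110010100


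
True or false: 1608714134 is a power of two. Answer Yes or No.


0b1011111111000110000011110010110. Multiple bits set => No

No


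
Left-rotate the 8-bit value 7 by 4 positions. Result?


Rotate 0b111 left by 4 (8-bit) = 0b1110000 = 112

112


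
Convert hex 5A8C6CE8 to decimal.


5A8C6CE8 hex = 1519152360 decimal

1519152360


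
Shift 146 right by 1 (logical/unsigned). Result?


0b10010010 >> 1 = 0b1001001 = 73

73


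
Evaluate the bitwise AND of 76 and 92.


0b1001100 & 0b1011100 = 0b1001100 = 76

76


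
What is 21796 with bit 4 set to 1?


21796 | (1 << 4) = 21796 | 16 = 21812

21812


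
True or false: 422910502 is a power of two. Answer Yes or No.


0b11001001101010001101000100110. Multiple bits set => No

No


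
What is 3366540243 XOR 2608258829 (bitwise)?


0b11001000101010010101001111010011 ^ 0b10011011011101101101111100001101 = 0b1010011110111111000110011011110 = 1407159518

1407159518


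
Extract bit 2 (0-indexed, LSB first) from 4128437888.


0b11110110000100101111011010000000, position 2 = 0

0


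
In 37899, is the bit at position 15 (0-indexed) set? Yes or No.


0b1001010000001011, bit 15 = 1. Yes

Yes


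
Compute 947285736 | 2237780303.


0b111000011101100110111011101000 | 0b10000101011000011101000101001111 = 0b10111101011101111111111111101111 = 3178758127

3178758127


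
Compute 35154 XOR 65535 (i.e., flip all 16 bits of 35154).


35154 ^ 65535 = 30381

30381


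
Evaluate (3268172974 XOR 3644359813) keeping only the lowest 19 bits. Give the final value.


Step 1: 3268172974 ^ 3644359813 = 469030955
Step 2: 469030955 & 524287 = 317483

317483


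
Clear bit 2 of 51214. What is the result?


51214 & ~(1 << 2) = 51210

51210


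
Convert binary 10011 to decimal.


10011 in decimal = 19

19


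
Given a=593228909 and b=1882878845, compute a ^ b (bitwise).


593228909 ^ 1882878845 = 1398900496

1398900496


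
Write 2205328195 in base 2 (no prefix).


2205328195 = 10000011011100101010001101000011 in binary

10000011011100101010001101000011


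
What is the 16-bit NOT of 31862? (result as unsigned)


~0b111110001110110 = 0b1000001110001001 = 33673 (16-bit unsigned)

33673


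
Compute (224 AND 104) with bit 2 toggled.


Step 1: 224 & 104 = 96
Step 2: 96 ^ (1 << 2) = 96 ^ 4 = 100

100


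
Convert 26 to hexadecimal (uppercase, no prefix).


26 = 1A hex

1A


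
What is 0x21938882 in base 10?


21938882 hex = 563316866 decimal

563316866


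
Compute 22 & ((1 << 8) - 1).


22 & 255 = 22

22


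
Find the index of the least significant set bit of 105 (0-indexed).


0b1101001. Lowest set bit at position 0

0


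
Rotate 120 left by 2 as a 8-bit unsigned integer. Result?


Rotate 0b1111000 left by 2 (8-bit) = 0b11100001 = 225

225


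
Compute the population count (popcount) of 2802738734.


0b10100111000011100110011000101110 has 16 set bits

16


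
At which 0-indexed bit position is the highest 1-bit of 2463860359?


0b10010010110110111000011010000111. Highest set bit at position 31

31


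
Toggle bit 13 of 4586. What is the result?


4586 ^ (1 << 13) = 4586 ^ 8192 = 12778

12778


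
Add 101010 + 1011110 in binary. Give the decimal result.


101010 + 1011110 = 10001000 = 136

136


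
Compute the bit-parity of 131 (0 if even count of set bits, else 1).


0b10000011 has 3 ones => parity 1

1


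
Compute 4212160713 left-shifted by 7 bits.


0b11111011000100000111100011001001 << 7 = 0b111110110001000001111000110010010000000 = 539156571264

539156571264


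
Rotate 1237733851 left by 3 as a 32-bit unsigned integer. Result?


Rotate 0b1001001110001100101000111011011 left by 3 (32-bit) = 0b1001110001100101000111011011010 = 1311936218

1311936218


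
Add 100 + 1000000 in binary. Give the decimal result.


100 + 1000000 = 1000100 = 68

68


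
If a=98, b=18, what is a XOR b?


98 ^ 18 = 112

112


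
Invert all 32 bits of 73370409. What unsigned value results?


73370409 ^ 4294967295 = 4221596886

4221596886


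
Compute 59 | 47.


0b111011 | 0b101111 = 0b111111 = 63

63


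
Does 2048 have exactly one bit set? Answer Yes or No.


0b100000000000. Only one bit set => Yes

Yes


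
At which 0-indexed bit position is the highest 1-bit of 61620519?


0b11101011000100000100100111. Highest set bit at position 25

25


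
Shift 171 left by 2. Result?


0b10101011 << 2 = 0b1010101100 = 684

684


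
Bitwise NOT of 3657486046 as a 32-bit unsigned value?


~0b11011010000000001100111011011110 = 0b100101111111110011000100100001 = 637481249 (32-bit unsigned)

637481249


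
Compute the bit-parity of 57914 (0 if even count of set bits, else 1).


0b1110001000111010 has 8 ones => parity 0

0


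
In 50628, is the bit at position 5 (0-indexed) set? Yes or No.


0b1100010111000100, bit 5 = 0. No

No


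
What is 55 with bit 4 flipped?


55 ^ (1 << 4) = 55 ^ 16 = 39

39


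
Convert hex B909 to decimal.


B909 hex = 47369 decimal

47369


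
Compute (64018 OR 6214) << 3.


Step 1: 64018 | 6214 = 64086
Step 2: 64086 << 3 = 512688

512688


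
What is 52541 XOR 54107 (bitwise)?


0b1100110100111101 ^ 0b1101001101011011 = 0b1111001100110 = 7782

7782


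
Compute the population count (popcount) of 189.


0b10111101 has 6 set bits

6


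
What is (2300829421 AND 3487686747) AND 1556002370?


Step 1: 2300829421 & 3487686747 = 2300690505
Step 2: 2300690505 & 1556002370 = 136347712

136347712


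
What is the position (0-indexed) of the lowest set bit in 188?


0b10111100. Lowest set bit at position 2

2


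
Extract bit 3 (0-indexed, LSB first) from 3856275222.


0b11100101110110100001011100010110, position 3 = 0

0


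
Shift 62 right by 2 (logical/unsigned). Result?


0b111110 >> 2 = 0b1111 = 15

15


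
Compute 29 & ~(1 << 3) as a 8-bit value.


29 & ~(1 << 3) = 21

21


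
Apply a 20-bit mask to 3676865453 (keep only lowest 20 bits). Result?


3676865453 & 1048575 = 557997

557997


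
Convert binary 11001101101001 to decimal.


11001101101001 in decimal = 13161

13161


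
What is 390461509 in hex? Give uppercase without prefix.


390461509 = 1745F845 hex

1745F845


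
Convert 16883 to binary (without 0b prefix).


16883 = 100000111110011 in binary

100000111110011


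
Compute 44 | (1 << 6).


44 | (1 << 6) = 44 | 64 = 108

108


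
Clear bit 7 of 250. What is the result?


250 & ~(1 << 7) = 122

122


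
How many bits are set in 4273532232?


0b11111110101110001110110101001000 has 19 set bits

19


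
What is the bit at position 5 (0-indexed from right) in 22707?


0b101100010110011, position 5 = 1

1


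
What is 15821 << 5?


0b11110111001101 << 5 = 0b1111011100110100000 = 506272

506272


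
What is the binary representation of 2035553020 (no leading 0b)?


2035553020 = 1111001010101000001001011111100 in binary

1111001010101000001001011111100


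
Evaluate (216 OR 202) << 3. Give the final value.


Step 1: 216 | 202 = 218
Step 2: 218 << 3 = 1744

1744


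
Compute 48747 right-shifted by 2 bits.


0b1011111001101011 >> 2 = 0b10111110011010 = 12186

12186


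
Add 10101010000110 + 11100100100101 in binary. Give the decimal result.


10101010000110 + 11100100100101 = 110001110101011 = 25515

25515


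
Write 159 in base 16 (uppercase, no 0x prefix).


159 = 9F hex

9F


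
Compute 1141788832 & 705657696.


0b1000100000011100101000010100000 & 0b101010000011110111101101100000 = 0b11100101000000100000 = 938016

938016


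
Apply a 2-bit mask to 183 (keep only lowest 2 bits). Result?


183 & 3 = 3

3


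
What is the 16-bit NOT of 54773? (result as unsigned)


~0b1101010111110101 = 0b10101000001010 = 10762 (16-bit unsigned)

10762


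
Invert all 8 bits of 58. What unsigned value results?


58 ^ 255 = 197

197


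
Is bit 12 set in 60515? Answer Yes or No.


0b1110110001100011, bit 12 = 0. No

No


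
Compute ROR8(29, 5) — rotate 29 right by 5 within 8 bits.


Rotate 0b11101 right by 5 (8-bit) = 0b11101000 = 232

232


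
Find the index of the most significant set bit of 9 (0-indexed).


0b1001. Highest set bit at position 3

3


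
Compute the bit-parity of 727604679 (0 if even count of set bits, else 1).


0b101011010111100101110111000111 has 19 ones => parity 1

1


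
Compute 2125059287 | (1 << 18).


2125059287 | (1 << 18) = 2125059287 | 262144 = 2125321431

2125321431


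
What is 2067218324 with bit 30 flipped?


2067218324 ^ (1 << 30) = 2067218324 ^ 1073741824 = 993476500

993476500


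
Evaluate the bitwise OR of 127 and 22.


0b1111111 | 0b10110 = 0b1111111 = 127

127


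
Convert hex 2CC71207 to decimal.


2CC71207 hex = 751243783 decimal

751243783


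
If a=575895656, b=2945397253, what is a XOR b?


575895656 ^ 2945397253 = 2380024429

2380024429


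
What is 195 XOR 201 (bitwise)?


0b11000011 ^ 0b11001001 = 0b1010 = 10

10


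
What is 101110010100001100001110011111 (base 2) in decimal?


101110010100001100001110011111 in decimal = 777044895

777044895


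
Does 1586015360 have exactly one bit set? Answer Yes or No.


0b1011110100010001010110010000000. Multiple bits set => No

No


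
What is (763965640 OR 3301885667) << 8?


Step 1: 763965640 | 3301885667 = 3989829355
Step 2: 3989829355 << 8 = 1021396314880

1021396314880


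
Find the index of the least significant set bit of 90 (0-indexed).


0b1011010. Lowest set bit at position 1

1


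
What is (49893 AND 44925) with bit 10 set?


Step 1: 49893 & 44925 = 33381
Step 2: 33381 | (1 << 10) = 33381 | 1024 = 34405

34405


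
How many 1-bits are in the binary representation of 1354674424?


0b1010000101111101011000011111000 has 16 set bits

16


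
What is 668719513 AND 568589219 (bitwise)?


0b100111110110111101100110011001 & 0b100001111000111111101110100011 = 0b100001110000111101100110000001 = 566483329

566483329


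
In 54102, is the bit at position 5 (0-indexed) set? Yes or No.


0b1101001101010110, bit 5 = 0. No

No


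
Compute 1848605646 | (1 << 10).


1848605646 | (1 << 10) = 1848605646 | 1024 = 1848606670

1848606670


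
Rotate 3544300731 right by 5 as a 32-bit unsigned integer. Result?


Rotate 0b11010011010000011011110010111011 right by 5 (32-bit) = 0b11011110100110100000110111100101 = 3734638053

3734638053


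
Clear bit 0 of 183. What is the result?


183 & ~(1 << 0) = 182

182


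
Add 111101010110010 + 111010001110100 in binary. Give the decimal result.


111101010110010 + 111010001110100 = 1110111100100110 = 61222

61222


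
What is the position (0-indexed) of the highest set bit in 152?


0b10011000. Highest set bit at position 7

7


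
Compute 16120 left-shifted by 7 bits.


0b11111011111000 << 7 = 0b111110111110000000000 = 2063360

2063360


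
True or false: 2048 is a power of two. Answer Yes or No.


0b100000000000. Only one bit set => Yes

Yes


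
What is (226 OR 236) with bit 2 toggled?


Step 1: 226 | 236 = 238
Step 2: 238 ^ (1 << 2) = 238 ^ 4 = 234

234


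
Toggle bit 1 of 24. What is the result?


24 ^ (1 << 1) = 24 ^ 2 = 26

26


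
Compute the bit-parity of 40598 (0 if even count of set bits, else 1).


0b1001111010010110 has 9 ones => parity 1

1


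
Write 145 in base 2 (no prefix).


145 = 10010001 in binary

10010001


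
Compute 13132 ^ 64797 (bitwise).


0b11001101001100 ^ 0b1111110100011101 = 0b1100111001010001 = 52817

52817


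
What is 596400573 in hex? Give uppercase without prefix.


596400573 = 238C59BD hex

238C59BD


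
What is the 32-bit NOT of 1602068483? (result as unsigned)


~0b1011111011111011010000000000011 = 0b10100000100000100101111111111100 = 2692898812 (32-bit unsigned)

2692898812


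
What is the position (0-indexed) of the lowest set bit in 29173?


0b111000111110101. Lowest set bit at position 0

0


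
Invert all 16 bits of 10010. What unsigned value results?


10010 ^ 65535 = 55525

55525


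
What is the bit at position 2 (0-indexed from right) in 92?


0b1011100, position 2 = 1

1


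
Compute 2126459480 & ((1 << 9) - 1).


2126459480 & 511 = 88

88


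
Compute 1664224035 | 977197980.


0b1100011001100100000101100100011 | 0b111010001111101101101110011100 = 0b1111011001111101101101110111111 = 2067717055

2067717055


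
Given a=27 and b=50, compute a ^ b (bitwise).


27 ^ 50 = 41

41


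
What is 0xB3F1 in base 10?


B3F1 hex = 46065 decimal

46065


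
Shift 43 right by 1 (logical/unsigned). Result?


0b101011 >> 1 = 0b10101 = 21

21


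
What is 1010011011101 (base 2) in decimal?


1010011011101 in decimal = 5341

5341


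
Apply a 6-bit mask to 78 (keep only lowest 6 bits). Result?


78 & 63 = 14

14


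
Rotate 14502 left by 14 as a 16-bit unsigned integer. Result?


Rotate 0b11100010100110 left by 14 (16-bit) = 0b1000111000101001 = 36393

36393


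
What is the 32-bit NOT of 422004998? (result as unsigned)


~0b11001001001110100100100000110 = 0b11100110110110001011011011111001 = 3872962297 (32-bit unsigned)

3872962297


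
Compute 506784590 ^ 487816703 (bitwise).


0b11110001101001110101101001110 ^ 0b11101000100110111110111111111 = 0b11001001111001011010110001 = 52926129

52926129


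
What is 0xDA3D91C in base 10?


DA3D91C hex = 228841756 decimal

228841756


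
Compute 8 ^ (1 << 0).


8 ^ (1 << 0) = 8 ^ 1 = 9

9


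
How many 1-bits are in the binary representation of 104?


0b1101000 has 3 set bits

3


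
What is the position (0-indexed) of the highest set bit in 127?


0b1111111. Highest set bit at position 6

6


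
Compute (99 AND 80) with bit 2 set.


Step 1: 99 & 80 = 64
Step 2: 64 | (1 << 2) = 64 | 4 = 68

68


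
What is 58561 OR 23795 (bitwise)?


0b1110010011000001 | 0b101110011110011 = 0b1111110011110011 = 64755

64755


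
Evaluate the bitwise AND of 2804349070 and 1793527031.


0b10100111001001101111100010001110 & 0b1101010111001110000110011110111 = 0b100010001001100000100010000110 = 572917894

572917894


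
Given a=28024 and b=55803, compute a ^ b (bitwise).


28024 ^ 55803 = 46211

46211


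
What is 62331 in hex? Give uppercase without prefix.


62331 = F37B hex

F37B


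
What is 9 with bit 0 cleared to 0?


9 & ~(1 << 0) = 8

8


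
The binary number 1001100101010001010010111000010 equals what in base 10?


1001100101010001010010111000010 in decimal = 1286120898

1286120898


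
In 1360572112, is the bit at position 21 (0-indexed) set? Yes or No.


0b1010001000110001010111011010000, bit 21 = 0. No

No


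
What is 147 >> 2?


0b10010011 >> 2 = 0b100100 = 36

36


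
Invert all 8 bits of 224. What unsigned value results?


224 ^ 255 = 31

31


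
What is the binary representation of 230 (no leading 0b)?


230 = 11100110 in binary

11100110


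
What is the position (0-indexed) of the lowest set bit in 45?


0b101101. Lowest set bit at position 0

0


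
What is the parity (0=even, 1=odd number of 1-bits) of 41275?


0b1010000100111011 has 8 ones => parity 0

0


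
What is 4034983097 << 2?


0b11110000100000001111010010111001 << 2 = 0b1111000010000000111101001011100100 = 16139932388

16139932388


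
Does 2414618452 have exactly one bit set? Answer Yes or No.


0b10001111111011000010011101010100. Multiple bits set => No

No


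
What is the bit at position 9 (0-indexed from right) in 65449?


0b1111111110101001, position 9 = 1

1


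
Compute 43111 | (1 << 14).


43111 | (1 << 14) = 43111 | 16384 = 59495

59495


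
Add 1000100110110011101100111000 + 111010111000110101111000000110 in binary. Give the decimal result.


1000100110110011101100111000 + 111010111000110101111000000110 = 1000011011111101001100100111110 = 1132370238

1132370238


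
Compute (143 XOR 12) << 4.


Step 1: 143 ^ 12 = 131
Step 2: 131 << 4 = 2096

2096


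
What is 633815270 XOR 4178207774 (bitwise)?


0b100101110001110100000011100110 ^ 0b11111001000010100110010000011110 = 0b11011100110011010010010011111000 = 3704431864

3704431864


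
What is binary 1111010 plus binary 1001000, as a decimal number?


1111010 + 1001000 = 11000010 = 194

194


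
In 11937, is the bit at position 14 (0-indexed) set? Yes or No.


0b10111010100001, bit 14 = 0. No

No


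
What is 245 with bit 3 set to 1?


245 | (1 << 3) = 245 | 8 = 253

253


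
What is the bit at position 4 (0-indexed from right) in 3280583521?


0b11000011100010011011101101100001, position 4 = 0

0


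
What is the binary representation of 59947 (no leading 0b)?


59947 = 1110101000101011 in binary

1110101000101011


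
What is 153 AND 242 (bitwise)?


0b10011001 & 0b11110010 = 0b10010000 = 144

144


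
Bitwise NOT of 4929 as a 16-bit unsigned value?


~0b1001101000001 = 0b1110110010111110 = 60606 (16-bit unsigned)

60606


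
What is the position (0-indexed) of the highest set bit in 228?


0b11100100. Highest set bit at position 7

7


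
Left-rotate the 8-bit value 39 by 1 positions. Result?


Rotate 0b100111 left by 1 (8-bit) = 0b1001110 = 78

78


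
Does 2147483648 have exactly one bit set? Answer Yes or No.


0b10000000000000000000000000000000. Only one bit set => Yes

Yes


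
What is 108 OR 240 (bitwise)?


0b1101100 | 0b11110000 = 0b11111100 = 252

252


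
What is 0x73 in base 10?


73 hex = 115 decimal

115


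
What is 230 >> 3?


0b11100110 >> 3 = 0b11100 = 28

28


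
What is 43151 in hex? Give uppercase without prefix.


43151 = A88F hex

A88F


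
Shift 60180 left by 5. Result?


0b1110101100010100 << 5 = 0b111010110001010000000 = 1925760

1925760


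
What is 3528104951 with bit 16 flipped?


3528104951 ^ (1 << 16) = 3528104951 ^ 65536 = 3528170487

3528170487


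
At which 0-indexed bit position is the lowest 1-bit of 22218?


0b101011011001010. Lowest set bit at position 1

1


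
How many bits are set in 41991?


0b1010010000000111 has 6 set bits

6


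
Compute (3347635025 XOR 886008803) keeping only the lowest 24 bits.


Step 1: 3347635025 ^ 886008803 = 4081561778
Step 2: 4081561778 & 16777215 = 4698290

4698290


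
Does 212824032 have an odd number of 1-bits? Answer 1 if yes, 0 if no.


0b1100101011110110111111100000 has 17 ones => parity 1

1


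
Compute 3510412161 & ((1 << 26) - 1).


3510412161 & 67108863 = 20751233

20751233


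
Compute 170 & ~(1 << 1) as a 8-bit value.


170 & ~(1 << 1) = 168

168


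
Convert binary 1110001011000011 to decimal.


1110001011000011 in decimal = 58051

58051


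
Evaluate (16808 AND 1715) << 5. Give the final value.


Step 1: 16808 & 1715 = 160
Step 2: 160 << 5 = 5120

5120


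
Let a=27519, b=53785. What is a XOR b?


27519 ^ 53785 = 47462

47462


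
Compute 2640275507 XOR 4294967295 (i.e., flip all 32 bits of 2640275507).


2640275507 ^ 4294967295 = 1654691788

1654691788


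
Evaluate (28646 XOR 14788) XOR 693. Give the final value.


Step 1: 28646 ^ 14788 = 22050
Step 2: 22050 ^ 693 = 21655

21655


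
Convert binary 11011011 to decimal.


11011011 in decimal = 219

219


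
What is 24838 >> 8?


0b110000100000110 >> 8 = 0b1100001 = 97

97


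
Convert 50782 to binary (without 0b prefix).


50782 = 1100011001011110 in binary

1100011001011110


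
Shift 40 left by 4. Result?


0b101000 << 4 = 0b1010000000 = 640

640


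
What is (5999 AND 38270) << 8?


Step 1: 5999 & 38270 = 5486
Step 2: 5486 << 8 = 1404416

1404416


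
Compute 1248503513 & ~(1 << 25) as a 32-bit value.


1248503513 & ~(1 << 25) = 1214949081

1214949081


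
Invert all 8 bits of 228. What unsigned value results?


228 ^ 255 = 27

27


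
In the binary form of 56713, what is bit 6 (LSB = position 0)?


0b1101110110001001, position 6 = 0

0


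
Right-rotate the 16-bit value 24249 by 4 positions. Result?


Rotate 0b101111010111001 right by 4 (16-bit) = 0b1001010111101011 = 38379

38379


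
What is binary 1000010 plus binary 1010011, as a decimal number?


1000010 + 1010011 = 10010101 = 149

149


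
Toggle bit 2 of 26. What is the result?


26 ^ (1 << 2) = 26 ^ 4 = 30

30


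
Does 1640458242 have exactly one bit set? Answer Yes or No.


0b1100001110001110110100000000010. Multiple bits set => No

No


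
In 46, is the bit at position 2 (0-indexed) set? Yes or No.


0b101110, bit 2 = 1. Yes

Yes


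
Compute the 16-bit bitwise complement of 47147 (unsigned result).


~0b1011100000101011 = 0b100011111010100 = 18388 (16-bit unsigned)

18388


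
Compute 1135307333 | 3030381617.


0b1000011101010110110101001000101 | 0b10110100100111111111010000110001 = 0b11110111101111111111111001110101 = 4156554869

4156554869


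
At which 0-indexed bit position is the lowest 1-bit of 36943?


0b1001000001001111. Lowest set bit at position 0

0


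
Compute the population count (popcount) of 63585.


0b1111100001100001 has 8 set bits

8


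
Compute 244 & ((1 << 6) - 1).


244 & 63 = 52

52


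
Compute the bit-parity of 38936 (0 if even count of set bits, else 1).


0b1001100000011000 has 5 ones => parity 1

1


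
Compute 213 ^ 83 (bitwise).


0b11010101 ^ 0b1010011 = 0b10000110 = 134

134


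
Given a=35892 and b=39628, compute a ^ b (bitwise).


35892 ^ 39628 = 5880

5880


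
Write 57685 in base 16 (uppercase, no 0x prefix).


57685 = E155 hex

E155


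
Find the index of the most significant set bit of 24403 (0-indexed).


0b101111101010011. Highest set bit at position 14

14


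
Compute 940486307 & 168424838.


0b111000000011101010111010100011 & 0b1010000010011111010110000110 = 0b1000000010001010010010000010 = 134784130

134784130


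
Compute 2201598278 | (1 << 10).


2201598278 | (1 << 10) = 2201598278 | 1024 = 2201599302

2201599302


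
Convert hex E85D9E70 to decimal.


E85D9E70 hex = 3898449520 decimal

3898449520


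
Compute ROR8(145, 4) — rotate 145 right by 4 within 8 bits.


Rotate 0b10010001 right by 4 (8-bit) = 0b11001 = 25

25


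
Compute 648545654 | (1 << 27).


648545654 | (1 << 27) = 648545654 | 134217728 = 782763382

782763382


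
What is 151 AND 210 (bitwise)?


0b10010111 & 0b11010010 = 0b10010010 = 146

146


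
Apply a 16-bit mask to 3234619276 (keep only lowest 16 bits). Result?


3234619276 & 65535 = 24460

24460


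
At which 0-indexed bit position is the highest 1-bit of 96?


0b1100000. Highest set bit at position 6

6


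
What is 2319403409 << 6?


0b10001010001111110100100110010001 << 6 = 0b10001010001111110100100110010001000000 = 148441818176

148441818176


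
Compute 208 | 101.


0b11010000 | 0b1100101 = 0b11110101 = 245

245


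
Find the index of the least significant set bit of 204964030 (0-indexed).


0b1100001101111000000010111110. Lowest set bit at position 1

1


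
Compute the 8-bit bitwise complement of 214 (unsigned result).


~0b11010110 = 0b101001 = 41 (8-bit unsigned)

41


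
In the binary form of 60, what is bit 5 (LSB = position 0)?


0b111100, position 5 = 1

1


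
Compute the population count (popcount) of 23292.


0b101101011111100 has 10 set bits

10


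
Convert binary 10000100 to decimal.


10000100 in decimal = 132

132


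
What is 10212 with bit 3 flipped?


10212 ^ (1 << 3) = 10212 ^ 8 = 10220

10220


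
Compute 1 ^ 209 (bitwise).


0b1 ^ 0b11010001 = 0b11010000 = 208

208


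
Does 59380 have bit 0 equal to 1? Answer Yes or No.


0b1110011111110100, bit 0 = 0. No

No


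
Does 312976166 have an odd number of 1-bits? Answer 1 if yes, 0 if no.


0b10010101001111010001100100110 has 14 ones => parity 0

0


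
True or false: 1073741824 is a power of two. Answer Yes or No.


0b1000000000000000000000000000000. Only one bit set => Yes

Yes


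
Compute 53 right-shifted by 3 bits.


0b110101 >> 3 = 0b110 = 6

6


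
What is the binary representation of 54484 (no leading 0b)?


54484 = 1101010011010100 in binary

1101010011010100


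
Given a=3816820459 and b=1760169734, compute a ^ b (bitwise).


3816820459 ^ 1760169734 = 2338980333

2338980333


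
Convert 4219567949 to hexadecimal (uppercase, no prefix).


4219567949 = FB817F4D hex

FB817F4D


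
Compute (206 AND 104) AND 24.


Step 1: 206 & 104 = 72
Step 2: 72 & 24 = 8

8


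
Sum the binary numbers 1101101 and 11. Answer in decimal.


1101101 + 11 = 1110000 = 112

112


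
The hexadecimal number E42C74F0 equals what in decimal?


E42C74F0 hex = 3828118768 decimal

3828118768


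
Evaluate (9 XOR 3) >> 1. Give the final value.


Step 1: 9 ^ 3 = 10
Step 2: 10 >> 1 = 5

5


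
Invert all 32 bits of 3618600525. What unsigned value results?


3618600525 ^ 4294967295 = 676366770

676366770


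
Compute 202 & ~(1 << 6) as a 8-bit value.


202 & ~(1 << 6) = 138

138


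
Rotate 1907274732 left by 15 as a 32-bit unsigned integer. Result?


Rotate 0b1110001101011101011001111101100 left by 15 (32-bit) = 0b1011001111101100011100011010111 = 1509308631

1509308631


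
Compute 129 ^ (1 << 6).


129 ^ (1 << 6) = 129 ^ 64 = 193

193


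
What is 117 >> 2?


0b1110101 >> 2 = 0b11101 = 29

29


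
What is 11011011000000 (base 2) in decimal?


11011011000000 in decimal = 14016

14016


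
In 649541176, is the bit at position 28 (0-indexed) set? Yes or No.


0b100110101101110011011000111000, bit 28 = 0. No

No


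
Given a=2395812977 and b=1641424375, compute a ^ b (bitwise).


2395812977 ^ 1641424375 = 4011528582

4011528582


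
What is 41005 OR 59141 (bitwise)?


0b1010000000101101 | 0b1110011100000101 = 0b1110011100101101 = 59181

59181


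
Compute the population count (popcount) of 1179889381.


0b1000110010100111010111011100101 has 17 set bits

17


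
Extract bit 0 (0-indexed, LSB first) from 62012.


0b1111001000111100, position 0 = 0

0


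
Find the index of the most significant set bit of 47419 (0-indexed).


0b1011100100111011. Highest set bit at position 15

15


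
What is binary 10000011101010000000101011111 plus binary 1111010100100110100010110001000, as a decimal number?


10000011101010000000101011111 + 1111010100100110100010110001000 = 10001011000010000100011011100111 = 2332575463

2332575463


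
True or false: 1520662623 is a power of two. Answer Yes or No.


0b1011010101000110111100001011111. Multiple bits set => No

No


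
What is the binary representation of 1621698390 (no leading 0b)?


1621698390 = 1100000101010010010011101010110 in binary

1100000101010010010011101010110


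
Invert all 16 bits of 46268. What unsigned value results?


46268 ^ 65535 = 19267

19267


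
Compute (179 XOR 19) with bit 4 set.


Step 1: 179 ^ 19 = 160
Step 2: 160 | (1 << 4) = 160 | 16 = 176

176


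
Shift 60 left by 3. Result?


0b111100 << 3 = 0b111100000 = 480

480


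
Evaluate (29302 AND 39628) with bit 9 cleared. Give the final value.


Step 1: 29302 & 39628 = 4676
Step 2: 4676 & ~(1 << 9) = 4164

4164


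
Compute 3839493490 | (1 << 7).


3839493490 | (1 << 7) = 3839493490 | 128 = 3839493618

3839493618


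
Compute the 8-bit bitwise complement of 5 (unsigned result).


~0b101 = 0b11111010 = 250 (8-bit unsigned)

250


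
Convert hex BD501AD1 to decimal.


BD501AD1 hex = 3176143569 decimal

3176143569


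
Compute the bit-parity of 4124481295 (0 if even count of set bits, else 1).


0b11110101110101101001011100001111 has 20 ones => parity 0

0


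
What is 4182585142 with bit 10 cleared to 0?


4182585142 & ~(1 << 10) = 4182584118

4182584118


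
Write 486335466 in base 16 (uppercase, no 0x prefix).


486335466 = 1CFCE3EA hex

1CFCE3EA


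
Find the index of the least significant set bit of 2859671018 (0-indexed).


0b10101010011100110001110111101010. Lowest set bit at position 1

1


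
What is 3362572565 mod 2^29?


3362572565 & 536870911 = 141347093

141347093


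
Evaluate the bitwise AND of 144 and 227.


0b10010000 & 0b11100011 = 0b10000000 = 128

128


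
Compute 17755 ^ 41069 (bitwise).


0b100010101011011 ^ 0b1010000001101101 = 0b1110010100110110 = 58678

58678


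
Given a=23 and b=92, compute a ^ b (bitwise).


23 ^ 92 = 75

75


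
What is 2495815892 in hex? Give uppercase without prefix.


2495815892 = 94C320D4 hex

94C320D4


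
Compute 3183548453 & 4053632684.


0b10111101110000010001100000100101 & 0b11110001100111011000011010101100 = 0b10110001100000010000000000100100 = 2978021412

2978021412


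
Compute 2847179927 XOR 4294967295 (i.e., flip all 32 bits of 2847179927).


2847179927 ^ 4294967295 = 1447787368

1447787368


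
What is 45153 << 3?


0b1011000001100001 << 3 = 0b1011000001100001000 = 361224

361224


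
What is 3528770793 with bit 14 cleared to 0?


3528770793 & ~(1 << 14) = 3528754409

3528754409


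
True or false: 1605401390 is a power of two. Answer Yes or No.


0b1011111101100000111101100101110. Multiple bits set => No

No


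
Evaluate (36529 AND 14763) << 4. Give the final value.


Step 1: 36529 & 14763 = 2209
Step 2: 2209 << 4 = 35344

35344


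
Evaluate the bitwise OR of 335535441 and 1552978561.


0b10011111111111101110101010001 | 0b1011100100100001001001010000001 = 0b1011111111111111101111111010001 = 1610604497

1610604497


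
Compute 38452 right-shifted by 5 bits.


0b1001011000110100 >> 5 = 0b10010110001 = 1201

1201


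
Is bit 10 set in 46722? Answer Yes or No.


0b1011011010000010, bit 10 = 1. Yes

Yes


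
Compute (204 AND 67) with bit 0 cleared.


Step 1: 204 & 67 = 64
Step 2: 64 & ~(1 << 0) = 64

64


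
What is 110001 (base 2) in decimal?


110001 in decimal = 49

49


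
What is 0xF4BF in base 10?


F4BF hex = 62655 decimal

62655


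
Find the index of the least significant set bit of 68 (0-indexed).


0b1000100. Lowest set bit at position 2

2


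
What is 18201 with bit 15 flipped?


18201 ^ (1 << 15) = 18201 ^ 32768 = 50969

50969


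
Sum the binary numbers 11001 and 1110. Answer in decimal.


11001 + 1110 = 100111 = 39

39


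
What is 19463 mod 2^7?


19463 & 127 = 7

7


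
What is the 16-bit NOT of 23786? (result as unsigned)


~0b101110011101010 = 0b1010001100010101 = 41749 (16-bit unsigned)

41749


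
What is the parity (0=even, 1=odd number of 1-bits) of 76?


0b1001100 has 3 ones => parity 1

1


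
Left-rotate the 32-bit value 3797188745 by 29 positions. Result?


Rotate 0b11100010010101001000000010001001 left by 29 (32-bit) = 0b111100010010101001000000010001 = 1011519505

1011519505


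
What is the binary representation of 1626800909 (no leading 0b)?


1626800909 = 1100000111101110000001100001101 in binary

1100000111101110000001100001101


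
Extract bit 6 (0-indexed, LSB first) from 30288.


0b111011001010000, position 6 = 1

1


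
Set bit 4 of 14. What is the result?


14 | (1 << 4) = 14 | 16 = 30

30


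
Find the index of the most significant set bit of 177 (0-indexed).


0b10110001. Highest set bit at position 7

7


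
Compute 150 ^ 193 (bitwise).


0b10010110 ^ 0b11000001 = 0b1010111 = 87

87


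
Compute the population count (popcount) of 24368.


0b101111100110000 has 8 set bits

8


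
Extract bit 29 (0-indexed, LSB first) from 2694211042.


0b10100000100101100110010111100010, position 29 = 1

1


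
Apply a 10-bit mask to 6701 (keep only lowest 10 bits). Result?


6701 & 1023 = 557

557
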